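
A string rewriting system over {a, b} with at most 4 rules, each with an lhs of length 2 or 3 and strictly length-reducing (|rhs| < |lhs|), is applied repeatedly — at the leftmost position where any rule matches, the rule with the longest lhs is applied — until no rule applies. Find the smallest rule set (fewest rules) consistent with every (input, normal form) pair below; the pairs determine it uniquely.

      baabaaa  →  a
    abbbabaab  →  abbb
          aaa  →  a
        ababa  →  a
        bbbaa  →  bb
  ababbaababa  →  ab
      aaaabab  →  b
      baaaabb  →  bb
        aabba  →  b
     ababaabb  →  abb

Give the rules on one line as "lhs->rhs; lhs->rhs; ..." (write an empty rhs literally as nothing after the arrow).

  | baabaaa => baaa => a
  | abbbabaab => abbbaab => abbb
  | aaa => a
  | ababa => aba => a

aa->; ba->; baa->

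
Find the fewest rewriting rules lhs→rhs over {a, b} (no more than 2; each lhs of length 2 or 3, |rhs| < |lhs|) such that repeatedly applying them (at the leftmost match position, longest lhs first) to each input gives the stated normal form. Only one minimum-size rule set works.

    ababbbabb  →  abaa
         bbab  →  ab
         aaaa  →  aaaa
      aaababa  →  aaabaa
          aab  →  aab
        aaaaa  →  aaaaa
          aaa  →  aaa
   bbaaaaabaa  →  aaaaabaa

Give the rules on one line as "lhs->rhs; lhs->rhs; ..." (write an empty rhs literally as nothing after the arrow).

bab->ba; bb->

  | ababbbabb => ababbabb => abababb => abaabb => abaa
  | bbab => ab
  | aaaa
  | aaababa => aaabaa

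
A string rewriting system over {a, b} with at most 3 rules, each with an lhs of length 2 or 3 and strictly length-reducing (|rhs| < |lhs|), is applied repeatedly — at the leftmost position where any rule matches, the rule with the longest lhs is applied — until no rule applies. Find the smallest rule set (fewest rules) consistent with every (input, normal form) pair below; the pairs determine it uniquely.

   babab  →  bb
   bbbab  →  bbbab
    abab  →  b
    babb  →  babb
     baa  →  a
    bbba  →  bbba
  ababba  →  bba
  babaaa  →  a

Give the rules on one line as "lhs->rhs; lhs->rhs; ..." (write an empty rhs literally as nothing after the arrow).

  | babab => bb
  | bbbab
  | abab => b
  | babb

aba->; baa->a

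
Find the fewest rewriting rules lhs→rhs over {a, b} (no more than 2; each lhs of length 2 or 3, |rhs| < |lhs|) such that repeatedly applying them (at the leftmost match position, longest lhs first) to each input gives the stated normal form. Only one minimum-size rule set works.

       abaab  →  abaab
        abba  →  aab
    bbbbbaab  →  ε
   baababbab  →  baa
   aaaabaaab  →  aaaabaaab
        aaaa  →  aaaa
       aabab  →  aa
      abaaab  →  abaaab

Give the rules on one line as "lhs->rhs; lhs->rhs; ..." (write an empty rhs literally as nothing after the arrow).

  | abaab
  | abba => aab
  | bbbbbaab => bbbabab => babbab => bab => ε
  | baababbab => baabab => baa

bab->; bba->ab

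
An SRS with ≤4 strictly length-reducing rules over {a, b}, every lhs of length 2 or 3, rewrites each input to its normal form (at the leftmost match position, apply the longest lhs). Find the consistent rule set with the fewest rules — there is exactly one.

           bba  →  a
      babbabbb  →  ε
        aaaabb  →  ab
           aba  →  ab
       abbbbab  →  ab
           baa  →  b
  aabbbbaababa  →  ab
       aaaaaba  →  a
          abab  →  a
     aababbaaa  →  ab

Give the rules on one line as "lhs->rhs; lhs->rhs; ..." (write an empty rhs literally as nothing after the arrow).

  | bba => a
  | babbabbb => bbbabbb => babbb => bbbb => bb => ε
  | aaaabb => ababb => abbb => ab
  | aba => ab

aa->a; aaa->ab; ba->b; bb->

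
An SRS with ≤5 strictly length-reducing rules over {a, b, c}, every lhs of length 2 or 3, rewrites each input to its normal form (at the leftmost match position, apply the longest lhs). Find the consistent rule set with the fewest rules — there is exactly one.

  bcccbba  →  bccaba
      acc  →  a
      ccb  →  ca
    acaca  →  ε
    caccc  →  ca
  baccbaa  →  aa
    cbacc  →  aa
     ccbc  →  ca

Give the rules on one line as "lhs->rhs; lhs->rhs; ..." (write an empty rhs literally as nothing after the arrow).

  | bcccbba => bccaba
  | acc => ac => a
  | ccb => ca
  | acaca => aaca => aaa => ε

aaa->; ac->a; bab->; cb->a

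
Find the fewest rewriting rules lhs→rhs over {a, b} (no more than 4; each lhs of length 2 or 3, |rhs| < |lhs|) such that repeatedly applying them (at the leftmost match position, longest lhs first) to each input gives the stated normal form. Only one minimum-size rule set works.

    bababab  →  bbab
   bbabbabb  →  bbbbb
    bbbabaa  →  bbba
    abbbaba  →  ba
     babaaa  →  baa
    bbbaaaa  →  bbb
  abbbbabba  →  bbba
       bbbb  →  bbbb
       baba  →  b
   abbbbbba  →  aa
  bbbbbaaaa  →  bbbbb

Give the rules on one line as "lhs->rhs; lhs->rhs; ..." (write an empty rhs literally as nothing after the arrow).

aaa->ab; aab->bb; aba->; abb->a

  | bababab => bbab
  | bbabbabb => bbaabb => bbbbb
  | bbbabaa => bbba
  | abbbaba => ababa => ba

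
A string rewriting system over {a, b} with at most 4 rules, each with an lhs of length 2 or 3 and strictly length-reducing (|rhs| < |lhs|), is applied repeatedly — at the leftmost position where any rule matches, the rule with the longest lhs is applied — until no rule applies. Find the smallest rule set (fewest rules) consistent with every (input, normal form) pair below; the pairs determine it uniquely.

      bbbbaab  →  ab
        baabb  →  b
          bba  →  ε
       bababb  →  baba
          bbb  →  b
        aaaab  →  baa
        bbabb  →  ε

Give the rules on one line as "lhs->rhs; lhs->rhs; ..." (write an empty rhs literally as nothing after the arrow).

aab->ba; bb->; bba->

  | bbbbaab => bbaab => ab
  | baabb => bbab => b
  | bba => ε
  | bababb => baba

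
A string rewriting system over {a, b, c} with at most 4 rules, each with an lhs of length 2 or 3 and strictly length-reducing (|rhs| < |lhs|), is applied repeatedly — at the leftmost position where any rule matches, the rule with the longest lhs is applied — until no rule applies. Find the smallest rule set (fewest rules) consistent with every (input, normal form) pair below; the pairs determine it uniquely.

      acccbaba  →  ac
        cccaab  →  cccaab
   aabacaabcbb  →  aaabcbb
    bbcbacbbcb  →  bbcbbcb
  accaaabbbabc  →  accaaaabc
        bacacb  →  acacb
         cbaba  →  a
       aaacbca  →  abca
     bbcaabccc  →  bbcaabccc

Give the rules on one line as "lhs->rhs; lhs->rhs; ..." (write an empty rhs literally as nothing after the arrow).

aac->; ba->a; cba->

  | acccbaba => accba => ac
  | cccaab
  | aabacaabcbb => aaacaabcbb => aaabcbb
  | bbcbacbbcb => bbcbbcb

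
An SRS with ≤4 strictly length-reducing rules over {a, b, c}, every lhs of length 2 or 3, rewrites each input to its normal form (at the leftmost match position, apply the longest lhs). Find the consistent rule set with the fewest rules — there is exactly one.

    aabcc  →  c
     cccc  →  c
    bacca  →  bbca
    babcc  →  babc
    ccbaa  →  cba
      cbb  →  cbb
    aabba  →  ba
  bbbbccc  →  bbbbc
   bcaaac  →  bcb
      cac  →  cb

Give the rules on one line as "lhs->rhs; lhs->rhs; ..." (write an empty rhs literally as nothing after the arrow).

  | aabcc => cc => c
  | cccc => ccc => cc => c
  | bacca => bbca
  | babcc => babc

aa->a; aab->; ac->b; cc->c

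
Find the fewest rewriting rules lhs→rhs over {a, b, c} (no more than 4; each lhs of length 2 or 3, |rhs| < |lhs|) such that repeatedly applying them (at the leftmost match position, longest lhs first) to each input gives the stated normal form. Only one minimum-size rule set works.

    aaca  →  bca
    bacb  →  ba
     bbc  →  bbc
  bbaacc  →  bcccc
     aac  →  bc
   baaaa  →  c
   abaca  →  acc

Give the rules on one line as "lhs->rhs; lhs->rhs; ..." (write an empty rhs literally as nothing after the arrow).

  | aaca => bca
  | bacb => ba
  | bbc
  | bbaacc => bcccc

aa->b; aca->aa; baa->cc; cb->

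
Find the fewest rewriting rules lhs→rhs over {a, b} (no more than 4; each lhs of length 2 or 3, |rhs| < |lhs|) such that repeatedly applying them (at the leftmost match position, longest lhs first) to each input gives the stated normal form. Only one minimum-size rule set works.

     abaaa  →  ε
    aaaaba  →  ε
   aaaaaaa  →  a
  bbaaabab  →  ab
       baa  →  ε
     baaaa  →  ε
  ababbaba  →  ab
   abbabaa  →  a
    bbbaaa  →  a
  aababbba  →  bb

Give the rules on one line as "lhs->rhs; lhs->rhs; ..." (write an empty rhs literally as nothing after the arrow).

aa->; ba->; baa->aa

  | abaaa => aaaa => aa => ε
  | aaaaba => aaba => ba => ε
  | aaaaaaa => aaaaa => aaa => a
  | bbaaabab => baaabab => aaabab => abab => ab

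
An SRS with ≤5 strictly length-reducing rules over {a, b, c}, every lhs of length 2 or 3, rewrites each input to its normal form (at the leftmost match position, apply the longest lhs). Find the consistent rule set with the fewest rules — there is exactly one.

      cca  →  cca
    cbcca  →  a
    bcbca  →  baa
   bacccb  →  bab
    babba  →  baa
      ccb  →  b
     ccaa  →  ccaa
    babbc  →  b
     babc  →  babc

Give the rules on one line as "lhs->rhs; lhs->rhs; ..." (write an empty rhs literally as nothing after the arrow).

  | cca
  | cbcca => bcca => a
  | bcbca => bbca => baa
  | bacccb => baccb => bacb => bab

abb->bc; bca->aa; bcc->; cb->b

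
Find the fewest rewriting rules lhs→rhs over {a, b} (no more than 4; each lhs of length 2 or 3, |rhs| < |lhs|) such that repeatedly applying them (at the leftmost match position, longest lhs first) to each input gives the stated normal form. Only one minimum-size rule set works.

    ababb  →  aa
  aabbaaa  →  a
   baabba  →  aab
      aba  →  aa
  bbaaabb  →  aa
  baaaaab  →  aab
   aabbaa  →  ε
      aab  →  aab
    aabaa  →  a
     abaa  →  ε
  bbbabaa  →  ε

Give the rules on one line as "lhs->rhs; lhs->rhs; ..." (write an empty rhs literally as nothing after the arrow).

aaa->; ba->a; bb->; bba->b

  | ababb => aabb => aa
  | aabbaaa => aabaa => aaaa => a
  | baabba => aabba => aab
  | aba => aa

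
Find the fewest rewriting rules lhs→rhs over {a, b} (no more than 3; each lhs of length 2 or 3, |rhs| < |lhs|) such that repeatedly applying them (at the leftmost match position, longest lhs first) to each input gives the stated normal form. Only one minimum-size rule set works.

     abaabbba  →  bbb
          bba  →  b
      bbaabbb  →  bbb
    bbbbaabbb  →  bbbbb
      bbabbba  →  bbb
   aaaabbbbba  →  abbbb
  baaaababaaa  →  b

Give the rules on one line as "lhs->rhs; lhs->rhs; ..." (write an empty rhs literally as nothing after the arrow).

aa->b; ba->

  | abaabbba => aabbba => bbbba => bbb
  | bba => b
  | bbaabbb => babbb => bbb
  | bbbbaabbb => bbbabbb => bbbbb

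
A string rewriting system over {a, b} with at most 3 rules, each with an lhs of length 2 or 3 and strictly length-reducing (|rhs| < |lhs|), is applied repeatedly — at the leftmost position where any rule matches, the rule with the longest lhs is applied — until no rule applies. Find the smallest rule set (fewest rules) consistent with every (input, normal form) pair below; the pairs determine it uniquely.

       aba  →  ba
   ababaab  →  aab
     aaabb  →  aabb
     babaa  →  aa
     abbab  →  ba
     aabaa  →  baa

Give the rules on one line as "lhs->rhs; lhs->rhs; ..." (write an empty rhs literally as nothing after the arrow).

  | aba => ba
  | ababaab => babaab => aaab => aab
  | aaabb => aabb
  | babaa => aaa => aa

aaa->aa; aba->ba; bab->a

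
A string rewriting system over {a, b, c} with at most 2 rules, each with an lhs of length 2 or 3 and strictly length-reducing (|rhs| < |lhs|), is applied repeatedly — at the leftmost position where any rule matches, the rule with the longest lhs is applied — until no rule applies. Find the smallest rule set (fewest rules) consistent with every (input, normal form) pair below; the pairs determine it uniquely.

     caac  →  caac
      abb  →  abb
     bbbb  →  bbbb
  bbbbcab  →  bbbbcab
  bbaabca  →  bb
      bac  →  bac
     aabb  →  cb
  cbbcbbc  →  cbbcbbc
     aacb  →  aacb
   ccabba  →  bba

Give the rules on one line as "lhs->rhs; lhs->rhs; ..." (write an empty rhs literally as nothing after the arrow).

  | caac
  | abb
  | bbbb
  | bbbbcab

aab->c; cca->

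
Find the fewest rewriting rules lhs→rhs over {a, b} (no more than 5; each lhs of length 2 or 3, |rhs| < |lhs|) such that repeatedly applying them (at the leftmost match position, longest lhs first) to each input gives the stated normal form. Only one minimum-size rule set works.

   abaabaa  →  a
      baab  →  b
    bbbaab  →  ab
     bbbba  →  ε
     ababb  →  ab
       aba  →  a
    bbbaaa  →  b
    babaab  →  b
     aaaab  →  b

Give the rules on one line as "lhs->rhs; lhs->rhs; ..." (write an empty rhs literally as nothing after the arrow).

aa->b; aba->a; bb->b; bba->

  | abaabaa => aabaa => bbaa => a
  | baab => bbb => bb => b
  | bbbaab => bbaab => ab
  | bbbba => bbba => bba => ε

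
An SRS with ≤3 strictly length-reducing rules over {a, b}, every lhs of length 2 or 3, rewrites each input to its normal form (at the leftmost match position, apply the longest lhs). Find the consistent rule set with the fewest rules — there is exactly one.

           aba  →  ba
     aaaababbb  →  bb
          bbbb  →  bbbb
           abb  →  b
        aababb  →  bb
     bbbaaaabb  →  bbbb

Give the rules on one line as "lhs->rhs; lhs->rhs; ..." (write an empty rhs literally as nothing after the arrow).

  | aba => ba
  | aaaababbb => aaababbb => aababbb => ababbb => babbb => babb => bab => bb
  | bbbb
  | abb => ab => b

ab->b; abb->ab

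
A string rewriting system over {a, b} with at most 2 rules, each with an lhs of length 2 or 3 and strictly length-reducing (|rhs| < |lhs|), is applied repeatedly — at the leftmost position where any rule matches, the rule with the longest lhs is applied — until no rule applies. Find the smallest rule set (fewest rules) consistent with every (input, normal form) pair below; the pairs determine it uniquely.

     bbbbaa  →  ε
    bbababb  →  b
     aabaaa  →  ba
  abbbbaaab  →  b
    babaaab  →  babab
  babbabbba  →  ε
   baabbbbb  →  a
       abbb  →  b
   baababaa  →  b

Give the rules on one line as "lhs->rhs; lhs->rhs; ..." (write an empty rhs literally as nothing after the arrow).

aa->; bb->a

  | bbbbaa => abbaa => aaaa => aa => ε
  | bbababb => aababb => babb => baa => b
  | aabaaa => baaa => ba
  | abbbbaaab => aabbaaab => bbaaab => aaaab => aab => b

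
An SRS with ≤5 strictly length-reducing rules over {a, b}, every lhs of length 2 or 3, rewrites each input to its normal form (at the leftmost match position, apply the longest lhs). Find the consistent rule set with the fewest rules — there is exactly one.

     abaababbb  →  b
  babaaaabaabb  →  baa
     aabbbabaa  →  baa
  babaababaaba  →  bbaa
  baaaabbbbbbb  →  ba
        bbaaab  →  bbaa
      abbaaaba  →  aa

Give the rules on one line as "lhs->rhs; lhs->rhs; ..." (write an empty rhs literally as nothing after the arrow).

aab->a; ab->a; aba->; bbb->b

  | abaababbb => ababbb => bbb => b
  | babaaaabaabb => baaabaabb => baaaabb => baaab => baa
  | aabbbabaa => abbabaa => ababaa => baa
  | babaababaaba => bababaaba => bbaaba => bbaa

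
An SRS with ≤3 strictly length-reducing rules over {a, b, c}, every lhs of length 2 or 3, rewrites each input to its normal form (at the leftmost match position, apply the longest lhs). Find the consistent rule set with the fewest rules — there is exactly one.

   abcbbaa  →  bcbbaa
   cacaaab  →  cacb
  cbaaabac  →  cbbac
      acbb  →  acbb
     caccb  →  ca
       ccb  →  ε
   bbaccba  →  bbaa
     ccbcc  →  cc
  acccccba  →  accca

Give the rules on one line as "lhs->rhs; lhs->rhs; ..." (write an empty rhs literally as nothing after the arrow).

  | abcbbaa => bcbbaa
  | cacaaab => cacaab => cacab => cacb
  | cbaaabac => cbaabac => cbabac => cbbac
  | acbb

ab->b; ccb->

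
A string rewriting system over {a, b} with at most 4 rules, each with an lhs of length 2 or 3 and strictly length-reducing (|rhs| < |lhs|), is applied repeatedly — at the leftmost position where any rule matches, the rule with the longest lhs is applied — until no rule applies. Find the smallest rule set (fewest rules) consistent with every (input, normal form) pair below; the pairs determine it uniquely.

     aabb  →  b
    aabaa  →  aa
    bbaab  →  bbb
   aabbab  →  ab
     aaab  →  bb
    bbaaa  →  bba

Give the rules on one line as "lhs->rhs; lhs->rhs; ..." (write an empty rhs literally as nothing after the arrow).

  | aabb => b
  | aabaa => aa
  | bbaab => bbb
  | aabbab => bab => ab

aaa->b; aab->; baa->b; bab->ab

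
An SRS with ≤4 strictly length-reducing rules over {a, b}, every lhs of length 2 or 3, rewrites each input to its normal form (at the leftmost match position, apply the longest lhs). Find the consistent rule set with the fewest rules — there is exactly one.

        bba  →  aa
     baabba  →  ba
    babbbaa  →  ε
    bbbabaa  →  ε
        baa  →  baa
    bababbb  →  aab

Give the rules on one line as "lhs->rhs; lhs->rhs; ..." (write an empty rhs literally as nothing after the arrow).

aaa->; bab->; bb->a

  | bba => aa
  | baabba => baaaa => ba
  | babbbaa => bbaa => aaa => ε
  | bbbabaa => ababaa => aaa => ε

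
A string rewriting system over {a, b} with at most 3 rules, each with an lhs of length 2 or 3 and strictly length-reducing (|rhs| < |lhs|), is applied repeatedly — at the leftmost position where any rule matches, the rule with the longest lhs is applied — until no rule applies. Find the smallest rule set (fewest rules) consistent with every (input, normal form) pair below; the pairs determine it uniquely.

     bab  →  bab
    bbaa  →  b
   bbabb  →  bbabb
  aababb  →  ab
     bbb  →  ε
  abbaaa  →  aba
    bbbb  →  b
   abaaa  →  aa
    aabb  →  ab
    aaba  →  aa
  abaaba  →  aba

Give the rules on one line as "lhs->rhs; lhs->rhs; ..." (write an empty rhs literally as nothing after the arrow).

  | bab
  | bbaa => b
  | bbabb
  | aababb => aabb => ab

aab->a; baa->; bbb->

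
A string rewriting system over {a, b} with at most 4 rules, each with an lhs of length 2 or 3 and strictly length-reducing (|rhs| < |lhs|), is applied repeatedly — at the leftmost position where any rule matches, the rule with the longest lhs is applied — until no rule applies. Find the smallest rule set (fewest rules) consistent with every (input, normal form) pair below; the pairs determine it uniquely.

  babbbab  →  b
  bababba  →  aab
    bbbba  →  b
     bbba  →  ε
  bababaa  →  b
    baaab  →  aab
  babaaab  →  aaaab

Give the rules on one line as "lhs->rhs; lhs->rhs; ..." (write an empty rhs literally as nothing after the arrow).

aba->b; ba->; bab->a; bbb->b

  | babbbab => abbab => aba => b
  | bababba => aabba => aab
  | bbbba => bba => b
  | bbba => ba => ε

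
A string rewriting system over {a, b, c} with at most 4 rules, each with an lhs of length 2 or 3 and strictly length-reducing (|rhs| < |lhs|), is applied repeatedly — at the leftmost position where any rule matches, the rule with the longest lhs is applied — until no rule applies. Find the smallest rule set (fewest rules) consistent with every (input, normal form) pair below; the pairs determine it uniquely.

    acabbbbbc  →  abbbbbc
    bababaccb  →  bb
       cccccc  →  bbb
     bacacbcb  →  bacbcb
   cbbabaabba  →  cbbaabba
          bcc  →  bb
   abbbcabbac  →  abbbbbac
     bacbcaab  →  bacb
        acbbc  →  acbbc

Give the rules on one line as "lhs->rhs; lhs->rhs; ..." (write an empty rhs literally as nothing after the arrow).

  | acabbbbbc => abbbbbc
  | bababaccb => babaccb => baccb => babb => bb
  | cccccc => bcccc => bbcc => bbb
  | bacacbcb => bacbcb

bab->b; ca->; cc->b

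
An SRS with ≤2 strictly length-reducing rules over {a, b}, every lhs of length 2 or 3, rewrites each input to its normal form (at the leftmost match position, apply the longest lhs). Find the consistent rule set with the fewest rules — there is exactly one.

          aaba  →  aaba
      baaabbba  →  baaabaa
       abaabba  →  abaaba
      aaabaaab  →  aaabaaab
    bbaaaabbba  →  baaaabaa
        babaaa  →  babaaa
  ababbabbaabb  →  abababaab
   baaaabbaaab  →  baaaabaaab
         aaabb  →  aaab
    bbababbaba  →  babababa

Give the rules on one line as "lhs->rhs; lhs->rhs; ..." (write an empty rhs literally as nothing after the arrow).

bb->b; bbb->ba

  | aaba
  | baaabbba => baaabaa
  | abaabba => abaaba
  | aaabaaab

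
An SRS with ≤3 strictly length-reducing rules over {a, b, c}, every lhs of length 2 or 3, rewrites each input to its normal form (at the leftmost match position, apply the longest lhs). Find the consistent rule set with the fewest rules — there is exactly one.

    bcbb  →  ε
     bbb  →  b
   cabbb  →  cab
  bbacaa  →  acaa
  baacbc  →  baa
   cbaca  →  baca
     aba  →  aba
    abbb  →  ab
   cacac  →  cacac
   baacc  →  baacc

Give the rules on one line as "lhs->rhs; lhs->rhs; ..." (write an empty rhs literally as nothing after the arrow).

  | bcbb => bb => ε
  | bbb => b
  | cabbb => cab
  | bbacaa => acaa

bb->; bc->; cb->b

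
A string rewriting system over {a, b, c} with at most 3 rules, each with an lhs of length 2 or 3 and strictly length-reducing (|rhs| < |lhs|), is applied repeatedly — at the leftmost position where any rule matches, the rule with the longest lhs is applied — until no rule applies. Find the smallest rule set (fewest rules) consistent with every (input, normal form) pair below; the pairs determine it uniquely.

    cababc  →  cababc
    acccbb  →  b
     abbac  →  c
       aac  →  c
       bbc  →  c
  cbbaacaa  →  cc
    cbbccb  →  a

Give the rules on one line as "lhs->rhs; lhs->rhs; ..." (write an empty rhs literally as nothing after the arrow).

aa->; bb->; ccc->ab

  | cababc
  | acccbb => aabbb => bbb => b
  | abbac => aac => c
  | aac => c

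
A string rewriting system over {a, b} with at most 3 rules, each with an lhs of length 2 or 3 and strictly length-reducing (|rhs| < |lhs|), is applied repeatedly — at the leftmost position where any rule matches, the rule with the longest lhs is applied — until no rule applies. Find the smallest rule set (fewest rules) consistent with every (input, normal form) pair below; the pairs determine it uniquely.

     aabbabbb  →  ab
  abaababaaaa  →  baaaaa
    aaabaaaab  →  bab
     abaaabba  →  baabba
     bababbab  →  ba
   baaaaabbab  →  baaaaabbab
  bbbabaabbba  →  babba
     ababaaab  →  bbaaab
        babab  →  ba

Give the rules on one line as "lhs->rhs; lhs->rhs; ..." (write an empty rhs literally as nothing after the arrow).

  | aabbabbb => aabbaba => aabbb => aaba => ab
  | abaababaaaa => bababaaaa => bbbaaaa => baaaaa
  | aaabaaaab => aabaaab => abaab => bab
  | abaaabba => baabba

aba->b; bbb->ba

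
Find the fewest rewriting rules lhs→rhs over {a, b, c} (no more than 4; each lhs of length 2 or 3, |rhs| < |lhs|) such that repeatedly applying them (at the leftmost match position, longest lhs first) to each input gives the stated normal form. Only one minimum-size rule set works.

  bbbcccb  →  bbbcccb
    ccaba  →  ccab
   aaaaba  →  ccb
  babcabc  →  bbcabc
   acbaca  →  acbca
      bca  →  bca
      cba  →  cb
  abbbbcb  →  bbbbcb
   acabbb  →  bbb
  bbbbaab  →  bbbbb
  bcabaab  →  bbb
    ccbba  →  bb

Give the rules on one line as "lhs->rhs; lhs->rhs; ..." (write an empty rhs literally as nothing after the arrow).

aa->c; abb->bb; ba->b; cbb->bb

  | bbbcccb
  | ccaba => ccab
  | aaaaba => caaba => ccba => ccb
  | babcabc => bbcabc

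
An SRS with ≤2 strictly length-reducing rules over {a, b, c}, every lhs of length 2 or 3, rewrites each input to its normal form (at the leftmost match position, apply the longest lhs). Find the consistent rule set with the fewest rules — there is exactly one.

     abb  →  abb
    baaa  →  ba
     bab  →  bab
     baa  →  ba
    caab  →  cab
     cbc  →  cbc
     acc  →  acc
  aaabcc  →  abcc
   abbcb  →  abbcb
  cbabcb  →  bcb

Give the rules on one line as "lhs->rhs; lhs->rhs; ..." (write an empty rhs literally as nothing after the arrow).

  | abb
  | baaa => baa => ba
  | bab
  | baa => ba

aa->a; cba->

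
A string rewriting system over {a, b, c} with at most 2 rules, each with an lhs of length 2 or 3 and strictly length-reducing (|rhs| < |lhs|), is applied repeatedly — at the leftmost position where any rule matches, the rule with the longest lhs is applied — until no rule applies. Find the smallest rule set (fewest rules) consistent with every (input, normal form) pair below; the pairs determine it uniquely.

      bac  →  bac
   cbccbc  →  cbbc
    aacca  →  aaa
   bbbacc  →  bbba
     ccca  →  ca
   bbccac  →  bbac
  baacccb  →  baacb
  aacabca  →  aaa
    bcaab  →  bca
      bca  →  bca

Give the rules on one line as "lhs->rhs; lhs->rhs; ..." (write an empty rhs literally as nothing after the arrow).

  | bac
  | cbccbc => cbbc
  | aacca => aaa
  | bbbacc => bbba

ab->; cc->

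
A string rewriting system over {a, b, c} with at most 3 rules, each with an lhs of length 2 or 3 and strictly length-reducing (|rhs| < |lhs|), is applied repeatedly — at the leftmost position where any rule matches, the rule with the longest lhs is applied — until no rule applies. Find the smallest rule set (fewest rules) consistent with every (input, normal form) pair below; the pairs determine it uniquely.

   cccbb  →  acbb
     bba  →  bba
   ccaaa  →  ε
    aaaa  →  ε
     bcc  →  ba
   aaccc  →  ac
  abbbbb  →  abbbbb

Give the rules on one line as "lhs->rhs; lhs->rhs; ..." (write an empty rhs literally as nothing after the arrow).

  | cccbb => acbb
  | bba
  | ccaaa => aaaa => aa => ε
  | aaaa => aa => ε

aa->; cc->a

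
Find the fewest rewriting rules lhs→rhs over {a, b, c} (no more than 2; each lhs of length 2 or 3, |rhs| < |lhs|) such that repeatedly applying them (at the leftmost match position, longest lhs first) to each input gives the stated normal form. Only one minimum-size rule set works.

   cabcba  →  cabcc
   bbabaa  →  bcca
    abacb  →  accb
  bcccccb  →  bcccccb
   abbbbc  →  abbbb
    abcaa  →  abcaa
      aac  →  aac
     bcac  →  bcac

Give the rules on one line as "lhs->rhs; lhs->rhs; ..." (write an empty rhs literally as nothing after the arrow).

ba->c; bbc->bb

  | cabcba => cabcc
  | bbabaa => bcbaa => bcca
  | abacb => accb
  | bcccccb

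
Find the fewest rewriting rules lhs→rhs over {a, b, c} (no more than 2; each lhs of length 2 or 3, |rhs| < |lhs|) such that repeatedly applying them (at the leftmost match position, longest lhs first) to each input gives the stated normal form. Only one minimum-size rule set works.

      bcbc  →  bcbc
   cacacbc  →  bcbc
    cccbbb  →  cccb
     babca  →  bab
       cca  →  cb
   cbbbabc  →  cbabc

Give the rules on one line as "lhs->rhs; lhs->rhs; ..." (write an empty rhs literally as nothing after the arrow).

  | bcbc
  | cacacbc => bcacbc => bbcbc => bcbc
  | cccbbb => cccbb => cccb
  | babca => babb => bab

bb->b; ca->b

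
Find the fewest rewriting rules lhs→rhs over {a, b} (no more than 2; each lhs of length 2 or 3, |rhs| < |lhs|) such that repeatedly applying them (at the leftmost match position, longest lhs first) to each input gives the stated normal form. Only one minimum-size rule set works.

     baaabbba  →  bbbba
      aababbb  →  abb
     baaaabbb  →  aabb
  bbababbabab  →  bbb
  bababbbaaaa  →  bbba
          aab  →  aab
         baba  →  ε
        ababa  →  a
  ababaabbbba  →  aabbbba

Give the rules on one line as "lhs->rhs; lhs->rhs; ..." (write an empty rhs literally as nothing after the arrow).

  | baaabbba => bbbba
  | aababbb => aaaabb => abb
  | baaaabbb => babbb => aabb
  | bbababbabab => baaabbabab => bbbabab => bbaaab => bbb

aaa->; bab->aa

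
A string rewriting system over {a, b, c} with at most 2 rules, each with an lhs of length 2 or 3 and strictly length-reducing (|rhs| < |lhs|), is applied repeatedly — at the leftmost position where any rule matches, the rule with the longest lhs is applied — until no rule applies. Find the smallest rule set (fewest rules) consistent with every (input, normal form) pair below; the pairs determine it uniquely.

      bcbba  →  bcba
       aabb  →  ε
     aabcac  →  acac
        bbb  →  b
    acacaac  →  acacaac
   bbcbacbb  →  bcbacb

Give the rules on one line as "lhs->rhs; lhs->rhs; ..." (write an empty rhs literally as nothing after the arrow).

  | bcbba => bcba
  | aabb => ab => ε
  | aabcac => acac
  | bbb => bb => b

ab->; bb->b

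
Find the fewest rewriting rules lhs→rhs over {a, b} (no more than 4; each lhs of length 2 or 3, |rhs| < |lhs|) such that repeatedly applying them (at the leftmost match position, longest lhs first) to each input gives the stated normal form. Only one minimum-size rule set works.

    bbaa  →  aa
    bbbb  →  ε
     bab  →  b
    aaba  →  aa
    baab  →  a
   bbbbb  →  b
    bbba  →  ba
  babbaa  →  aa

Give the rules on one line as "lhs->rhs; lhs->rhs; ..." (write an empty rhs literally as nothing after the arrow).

ab->; baa->aa; bb->

  | bbaa => aa
  | bbbb => bb => ε
  | bab => b
  | aaba => aa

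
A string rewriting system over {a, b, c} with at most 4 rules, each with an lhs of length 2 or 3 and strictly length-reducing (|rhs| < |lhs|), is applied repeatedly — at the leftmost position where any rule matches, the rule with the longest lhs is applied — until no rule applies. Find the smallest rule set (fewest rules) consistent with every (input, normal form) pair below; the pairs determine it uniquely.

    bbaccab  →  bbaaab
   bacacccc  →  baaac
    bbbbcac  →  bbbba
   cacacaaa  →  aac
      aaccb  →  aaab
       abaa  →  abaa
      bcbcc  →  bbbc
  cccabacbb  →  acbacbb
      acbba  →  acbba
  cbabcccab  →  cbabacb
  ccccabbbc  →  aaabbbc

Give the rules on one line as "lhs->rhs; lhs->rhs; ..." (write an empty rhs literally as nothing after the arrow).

  | bbaccab => bbaaab
  | bacacccc => baccccc => baaccc => baaac
  | bbbbcac => bbbbcc => bbbba
  | cacacaaa => ccacaaa => aacaaa => aacaa => aaca => aac

ca->c; cbc->bb; cc->a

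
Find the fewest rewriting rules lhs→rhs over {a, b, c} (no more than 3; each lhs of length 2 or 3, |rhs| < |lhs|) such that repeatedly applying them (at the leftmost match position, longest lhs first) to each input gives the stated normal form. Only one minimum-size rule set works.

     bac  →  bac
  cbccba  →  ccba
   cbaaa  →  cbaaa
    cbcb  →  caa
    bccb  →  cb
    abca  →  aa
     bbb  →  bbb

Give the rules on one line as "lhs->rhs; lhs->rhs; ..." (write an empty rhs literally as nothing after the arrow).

  | bac
  | cbccba => ccba
  | cbaaa
  | cbcb => caa

bc->; bcb->aa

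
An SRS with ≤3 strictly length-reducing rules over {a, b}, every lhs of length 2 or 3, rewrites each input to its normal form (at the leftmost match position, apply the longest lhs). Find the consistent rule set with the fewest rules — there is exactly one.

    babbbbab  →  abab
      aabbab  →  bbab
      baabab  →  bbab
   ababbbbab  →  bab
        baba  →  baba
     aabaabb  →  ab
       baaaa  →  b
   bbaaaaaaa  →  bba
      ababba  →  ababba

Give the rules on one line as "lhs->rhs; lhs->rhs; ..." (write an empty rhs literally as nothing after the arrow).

aa->; bbb->ab

  | babbbbab => baabbab => bbbab => abab
  | aabbab => bbab
  | baabab => bbab
  | ababbbbab => abaabbab => abbbab => aabab => bab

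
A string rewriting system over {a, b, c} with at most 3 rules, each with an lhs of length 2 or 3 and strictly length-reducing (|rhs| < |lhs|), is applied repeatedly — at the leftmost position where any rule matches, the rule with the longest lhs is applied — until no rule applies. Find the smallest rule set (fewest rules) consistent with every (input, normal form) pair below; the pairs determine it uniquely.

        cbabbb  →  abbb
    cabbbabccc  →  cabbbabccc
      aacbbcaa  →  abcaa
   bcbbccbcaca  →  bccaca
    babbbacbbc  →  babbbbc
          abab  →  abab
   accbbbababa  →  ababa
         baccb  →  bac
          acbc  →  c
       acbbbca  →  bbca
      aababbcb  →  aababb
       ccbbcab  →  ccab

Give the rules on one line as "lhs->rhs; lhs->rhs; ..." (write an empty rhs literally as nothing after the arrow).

  | cbabbb => abbb
  | cabbbabccc
  | aacbbcaa => abcaa
  | bcbbccbcaca => bccbcaca => bccaca

acb->; cb->; cbb->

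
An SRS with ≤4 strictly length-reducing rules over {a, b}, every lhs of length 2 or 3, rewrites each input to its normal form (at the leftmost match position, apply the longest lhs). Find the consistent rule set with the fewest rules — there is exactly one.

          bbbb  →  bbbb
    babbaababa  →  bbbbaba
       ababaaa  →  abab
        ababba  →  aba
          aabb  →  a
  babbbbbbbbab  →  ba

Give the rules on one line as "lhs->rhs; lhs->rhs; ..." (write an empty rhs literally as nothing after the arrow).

aa->a; aaa->bb; aab->aa; abb->a

  | bbbb
  | babbaababa => baaababa => bbbbaba
  | ababaaa => ababbb => abab
  | ababba => abaa => aba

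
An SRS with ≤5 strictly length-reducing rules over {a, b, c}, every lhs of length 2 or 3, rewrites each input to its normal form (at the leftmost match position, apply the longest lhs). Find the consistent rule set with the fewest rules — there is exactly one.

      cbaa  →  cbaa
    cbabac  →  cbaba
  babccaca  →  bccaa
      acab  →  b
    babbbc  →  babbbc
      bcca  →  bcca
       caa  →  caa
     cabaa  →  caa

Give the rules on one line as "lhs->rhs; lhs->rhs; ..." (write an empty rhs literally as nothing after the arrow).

  | cbaa
  | cbabac => cbaba
  | babccaca => bccaca => bccaa
  | acab => aab => b

aab->b; abc->c; ac->a; cab->c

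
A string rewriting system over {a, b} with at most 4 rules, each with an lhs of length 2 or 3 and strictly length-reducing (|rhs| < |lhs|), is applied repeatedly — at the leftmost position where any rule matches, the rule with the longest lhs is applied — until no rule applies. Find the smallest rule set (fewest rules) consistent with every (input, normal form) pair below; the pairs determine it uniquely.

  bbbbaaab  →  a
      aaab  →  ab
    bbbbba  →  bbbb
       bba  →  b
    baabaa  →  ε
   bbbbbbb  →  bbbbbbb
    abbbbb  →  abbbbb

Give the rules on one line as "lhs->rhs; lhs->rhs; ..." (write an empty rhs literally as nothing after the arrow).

aa->; ba->; bab->aa

  | bbbbaaab => bbbaab => bbab => baa => a
  | aaab => ab
  | bbbbba => bbbb
  | bba => b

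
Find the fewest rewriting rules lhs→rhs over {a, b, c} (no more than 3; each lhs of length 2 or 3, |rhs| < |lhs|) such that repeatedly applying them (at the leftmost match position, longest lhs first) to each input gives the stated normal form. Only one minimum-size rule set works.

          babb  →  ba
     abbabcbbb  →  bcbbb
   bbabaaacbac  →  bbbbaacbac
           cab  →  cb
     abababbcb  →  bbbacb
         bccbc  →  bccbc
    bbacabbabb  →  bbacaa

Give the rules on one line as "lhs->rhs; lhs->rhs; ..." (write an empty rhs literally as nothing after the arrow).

  | babb => ba
  | abbabcbbb => aabcbbb => abcbbb => bcbbb
  | bbabaaacbac => bbbbaacbac
  | cab => cb

ab->b; aba->bb; abb->a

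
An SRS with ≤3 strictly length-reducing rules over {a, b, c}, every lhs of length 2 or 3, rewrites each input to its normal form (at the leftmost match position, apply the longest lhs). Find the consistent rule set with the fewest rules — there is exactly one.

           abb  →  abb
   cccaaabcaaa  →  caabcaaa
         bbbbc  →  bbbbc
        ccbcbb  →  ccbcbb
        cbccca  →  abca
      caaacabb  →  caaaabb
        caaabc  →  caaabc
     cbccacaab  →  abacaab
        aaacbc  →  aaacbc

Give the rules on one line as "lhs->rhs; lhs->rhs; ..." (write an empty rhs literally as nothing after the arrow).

  | abb
  | cccaaabcaaa => caabcaaa
  | bbbbc
  | ccbcbb

bcc->ab; cab->ab; cca->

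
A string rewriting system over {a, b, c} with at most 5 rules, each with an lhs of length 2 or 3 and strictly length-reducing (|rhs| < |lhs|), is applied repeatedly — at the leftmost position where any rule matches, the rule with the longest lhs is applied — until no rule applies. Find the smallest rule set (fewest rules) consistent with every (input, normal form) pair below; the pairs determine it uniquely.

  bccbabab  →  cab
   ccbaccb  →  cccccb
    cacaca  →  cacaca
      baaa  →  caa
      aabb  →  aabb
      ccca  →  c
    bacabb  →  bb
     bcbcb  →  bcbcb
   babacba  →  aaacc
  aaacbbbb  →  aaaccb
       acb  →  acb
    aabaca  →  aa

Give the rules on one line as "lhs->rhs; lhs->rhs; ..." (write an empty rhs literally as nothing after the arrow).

ba->c; bab->aa; bbb->c; cca->

  | bccbabab => bccaaab => baab => cab
  | ccbaccb => cccccb
  | cacaca
  | baaa => caa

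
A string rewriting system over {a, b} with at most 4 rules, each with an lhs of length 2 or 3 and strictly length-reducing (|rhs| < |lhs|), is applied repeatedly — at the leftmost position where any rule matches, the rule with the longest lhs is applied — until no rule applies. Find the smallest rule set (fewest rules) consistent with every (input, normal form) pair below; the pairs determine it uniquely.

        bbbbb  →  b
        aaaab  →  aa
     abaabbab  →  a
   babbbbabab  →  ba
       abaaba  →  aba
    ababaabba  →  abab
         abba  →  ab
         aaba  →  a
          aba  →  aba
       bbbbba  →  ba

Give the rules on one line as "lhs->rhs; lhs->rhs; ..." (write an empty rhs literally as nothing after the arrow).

  | bbbbb => bbb => b
  | aaaab => aa
  | abaabbab => abbab => abb => a
  | babbbbabab => babbabab => babbab => babb => ba

aab->; bb->; bba->b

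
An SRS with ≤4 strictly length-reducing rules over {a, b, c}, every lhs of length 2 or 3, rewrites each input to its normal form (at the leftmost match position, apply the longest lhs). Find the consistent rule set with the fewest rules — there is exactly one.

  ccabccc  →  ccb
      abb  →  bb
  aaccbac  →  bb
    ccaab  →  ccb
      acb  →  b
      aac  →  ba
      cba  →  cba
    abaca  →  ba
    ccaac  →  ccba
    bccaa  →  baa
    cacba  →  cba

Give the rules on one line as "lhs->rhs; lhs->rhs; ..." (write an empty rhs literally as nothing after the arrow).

  | ccabccc => ccbccc => ccbcc => ccbc => ccb
  | abb => bb
  | aaccbac => bacbac => bbac => bb
  | ccaab => ccab => ccb

aac->ba; ab->b; ac->; bc->b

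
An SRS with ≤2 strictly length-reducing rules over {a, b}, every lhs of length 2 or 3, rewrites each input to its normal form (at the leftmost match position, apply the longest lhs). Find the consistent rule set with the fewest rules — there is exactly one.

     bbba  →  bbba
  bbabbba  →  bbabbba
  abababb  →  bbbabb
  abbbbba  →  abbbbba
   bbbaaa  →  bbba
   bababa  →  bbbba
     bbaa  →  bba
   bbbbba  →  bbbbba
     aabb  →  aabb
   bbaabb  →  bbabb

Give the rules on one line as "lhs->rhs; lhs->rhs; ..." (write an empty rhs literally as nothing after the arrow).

aba->bb; baa->ba

  | bbba
  | bbabbba
  | abababb => bbbabb
  | abbbbba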